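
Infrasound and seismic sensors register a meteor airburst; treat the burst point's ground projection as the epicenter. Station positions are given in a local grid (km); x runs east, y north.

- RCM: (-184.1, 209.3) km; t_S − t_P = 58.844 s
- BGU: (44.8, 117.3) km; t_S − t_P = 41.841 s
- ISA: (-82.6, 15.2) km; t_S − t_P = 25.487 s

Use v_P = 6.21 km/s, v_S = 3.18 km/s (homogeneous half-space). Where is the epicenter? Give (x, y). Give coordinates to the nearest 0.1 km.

-34.2 km east, -143.7 km north

Distance from S−P lag: d = Δt · v_P v_S / (v_P − v_S) = Δt · (6.21·3.18)/(6.21−3.18) ≈ 6.5174·Δt.
So d_RCM = 383.51, d_BGU = 272.70, d_ISA = 166.11 km.
Circle about each station: (x + 184.1)² + (y − 209.3)² = 383.51²; (x − 44.8)² + (y − 117.3)² = 272.70²; (x + 82.6)² + (y − 15.2)² = 166.11².
Subtracting the RCM equation from the BGU and ISA equations removes the quadratic terms:
457.8 x − 184.0 y = 10781.66
203.0 x − 388.2 y = 48841.89
Solving the 2×2 system: x ≈ -34.2, y ≈ -143.7 km.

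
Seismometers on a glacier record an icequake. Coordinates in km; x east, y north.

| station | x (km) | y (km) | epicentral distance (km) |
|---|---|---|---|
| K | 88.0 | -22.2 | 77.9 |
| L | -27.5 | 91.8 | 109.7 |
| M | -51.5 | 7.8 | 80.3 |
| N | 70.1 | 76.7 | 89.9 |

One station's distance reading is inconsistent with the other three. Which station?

Solve using three stations at a time. Using L, M, N (subtract circle equations pairwise → linear system) gives (x, y) ≈ (28.1, -2.8).
Distances from that point to each station vs reported:
  K: calculated 63.0 vs reported 77.9 → residual 14.9 km
  L: calculated 109.7 vs reported 109.7 → residual 0.0 km
  M: calculated 80.3 vs reported 80.3 → residual 0.0 km
  N: calculated 89.9 vs reported 89.9 → residual 0.0 km
L, M, N are mutually consistent (residuals ≈ 0); K is off by 14.9 km.

K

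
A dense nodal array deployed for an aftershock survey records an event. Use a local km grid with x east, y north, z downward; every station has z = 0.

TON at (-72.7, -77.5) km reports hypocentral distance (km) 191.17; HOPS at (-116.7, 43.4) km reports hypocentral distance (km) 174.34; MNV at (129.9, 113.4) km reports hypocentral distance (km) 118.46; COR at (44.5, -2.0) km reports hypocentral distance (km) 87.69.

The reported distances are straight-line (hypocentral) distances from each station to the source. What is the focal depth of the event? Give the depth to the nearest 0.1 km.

Each station gives a sphere (x−x_i)² + (y−y_i)² + z² = d_i² (stations at z=0).
Subtracting the TON sphere from HOPS and MNV: z² cancels, leaving linear equations in x and y:
-88.0 x + 241.8 y = 10362.44
405.2 x + 381.8 y = 40955.23
Solving: x ≈ 45.195, y ≈ 59.304 km (keep extra digits for the depth step; rounded: 45.2, 59.3).
Then from the TON sphere: z² = 191.17² − (x + 72.7)² − (y + 77.5)² with x = 45.195, y = 59.304, so z ≈ 62.701 ≈ 62.7 km.

z ≈ 62.7 km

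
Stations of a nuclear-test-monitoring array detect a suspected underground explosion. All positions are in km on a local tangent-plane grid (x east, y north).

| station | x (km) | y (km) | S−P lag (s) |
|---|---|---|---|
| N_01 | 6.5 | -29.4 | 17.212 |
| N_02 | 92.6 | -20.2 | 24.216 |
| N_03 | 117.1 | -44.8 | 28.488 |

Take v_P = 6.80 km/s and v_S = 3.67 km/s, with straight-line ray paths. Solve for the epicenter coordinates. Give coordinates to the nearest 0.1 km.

-69.3 km east, 85.0 km north

Distance from S−P lag: d = Δt · v_P v_S / (v_P − v_S) = Δt · (6.80·3.67)/(6.80−3.67) ≈ 7.9732·Δt.
So d_N_01 = 137.23, d_N_02 = 193.08, d_N_03 = 227.14 km.
Circle about each station: (x − 6.5)² + (y + 29.4)² = 137.23²; (x − 92.6)² + (y + 20.2)² = 193.08²; (x − 117.1)² + (y + 44.8)² = 227.14².
Subtracting the N_01 equation from the N_02 and N_03 equations removes the quadratic terms:
172.2 x + 18.4 y = -10371.62
221.2 x − 30.8 y = -17947.67
Solving the 2×2 system: x ≈ -69.3, y ≈ 85.0 km.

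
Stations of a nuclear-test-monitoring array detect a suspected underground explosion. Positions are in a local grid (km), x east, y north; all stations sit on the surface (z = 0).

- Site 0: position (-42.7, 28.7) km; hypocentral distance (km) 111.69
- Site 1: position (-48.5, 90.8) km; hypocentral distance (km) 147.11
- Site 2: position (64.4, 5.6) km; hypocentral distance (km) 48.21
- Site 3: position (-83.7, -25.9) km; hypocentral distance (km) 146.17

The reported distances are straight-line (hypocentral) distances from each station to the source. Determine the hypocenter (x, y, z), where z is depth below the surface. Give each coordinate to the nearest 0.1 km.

(53.5, -4.8, 45.8)

Each station gives a sphere (x−x_i)² + (y−y_i)² + z² = d_i² (stations at z=0).
Subtracting the Site 0 sphere from Site 1 and Site 2: z² cancels, leaving linear equations in x and y:
-11.6 x + 124.2 y = -1216.79
214.2 x − 46.2 y = 11682.19
Solving: x ≈ 53.503, y ≈ -4.800 km (keep extra digits for the depth step; rounded: 53.5, -4.8).
Then from the Site 0 sphere: z² = 111.69² − (x + 42.7)² − (y − 28.7)² with x = 53.503, y = -4.800, so z ≈ 45.797 ≈ 45.8 km.
Check against Site 3 (with the unrounded solution): distance 146.18 ≈ 146.17 km. ✓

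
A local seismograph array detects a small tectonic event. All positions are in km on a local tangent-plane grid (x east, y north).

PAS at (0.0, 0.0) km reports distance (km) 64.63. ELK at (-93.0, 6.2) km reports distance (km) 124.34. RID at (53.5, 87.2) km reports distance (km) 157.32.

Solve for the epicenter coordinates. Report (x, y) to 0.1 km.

(9.7, -63.9)

Circle about each station: x² + y² = 64.63²; (x + 93.0)² + (y − 6.2)² = 124.34²; (x − 53.5)² + (y − 87.2)² = 157.32².
Subtracting the PAS equation from the ELK and RID equations removes the quadratic terms:
-186.0 x + 12.4 y = -2595.96
107.0 x + 174.4 y = -10106.46
Solving the 2×2 system: x ≈ 9.7, y ≈ -63.9 km.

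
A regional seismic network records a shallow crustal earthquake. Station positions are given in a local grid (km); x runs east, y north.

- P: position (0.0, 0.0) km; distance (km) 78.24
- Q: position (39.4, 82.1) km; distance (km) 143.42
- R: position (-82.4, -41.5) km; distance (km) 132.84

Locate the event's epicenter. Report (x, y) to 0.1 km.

Circle about each station: x² + y² = 78.24²; (x − 39.4)² + (y − 82.1)² = 143.42²; (x + 82.4)² + (y + 41.5)² = 132.84².
Subtracting pairs of circle equations eliminates x²+y² and gives linear equations (the radical axes):
78.8 x + 164.2 y = -6155.03
-164.8 x − 83.0 y = -3012.96
Solving the 2×2 system: x ≈ 49.0, y ≈ -61.0 km.

x ≈ 49.0 km, y ≈ -61.0 km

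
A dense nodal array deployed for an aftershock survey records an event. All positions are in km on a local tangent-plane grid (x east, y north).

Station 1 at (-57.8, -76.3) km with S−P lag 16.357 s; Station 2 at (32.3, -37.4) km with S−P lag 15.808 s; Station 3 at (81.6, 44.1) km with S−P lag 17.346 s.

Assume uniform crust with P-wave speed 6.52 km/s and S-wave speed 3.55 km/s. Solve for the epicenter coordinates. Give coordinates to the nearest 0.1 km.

Distance from S−P lag: d = Δt · v_P v_S / (v_P − v_S) = Δt · (6.52·3.55)/(6.52−3.55) ≈ 7.7933·Δt.
So d_Station 1 = 127.47, d_Station 2 = 123.20, d_Station 3 = 135.18 km.
Circle about each station: (x + 57.8)² + (y + 76.3)² = 127.47²; (x − 32.3)² + (y + 37.4)² = 123.20²; (x − 81.6)² + (y − 44.1)² = 135.18².
Subtracting pairs of circle equations eliminates x²+y² and gives linear equations (the radical axes):
180.2 x + 77.8 y = -5650.12
278.8 x + 240.8 y = -2584.19
Solving the 2×2 system: x ≈ -53.4, y ≈ 51.1 km.

-53.4 km east, 51.1 km north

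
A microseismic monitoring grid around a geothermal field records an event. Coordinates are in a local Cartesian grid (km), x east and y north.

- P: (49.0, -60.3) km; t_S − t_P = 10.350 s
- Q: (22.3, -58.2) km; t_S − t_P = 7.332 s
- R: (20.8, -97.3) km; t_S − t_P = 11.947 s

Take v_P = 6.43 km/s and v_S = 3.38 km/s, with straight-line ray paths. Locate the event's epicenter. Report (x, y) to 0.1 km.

Distance from S−P lag: d = Δt · v_P v_S / (v_P − v_S) = Δt · (6.43·3.38)/(6.43−3.38) ≈ 7.1257·Δt.
So d_P = 73.75, d_Q = 52.25, d_R = 85.13 km.
Circle about each station: (x − 49.0)² + (y + 60.3)² = 73.75²; (x − 22.3)² + (y + 58.2)² = 52.25²; (x − 20.8)² + (y + 97.3)² = 85.13².
Subtracting the P equation from the Q and R equations removes the quadratic terms:
-53.4 x + 4.2 y = 556.44
-56.4 x − 74.0 y = 2054.79
Solving the 2×2 system: x ≈ -11.9, y ≈ -18.7 km.

(-11.9, -18.7)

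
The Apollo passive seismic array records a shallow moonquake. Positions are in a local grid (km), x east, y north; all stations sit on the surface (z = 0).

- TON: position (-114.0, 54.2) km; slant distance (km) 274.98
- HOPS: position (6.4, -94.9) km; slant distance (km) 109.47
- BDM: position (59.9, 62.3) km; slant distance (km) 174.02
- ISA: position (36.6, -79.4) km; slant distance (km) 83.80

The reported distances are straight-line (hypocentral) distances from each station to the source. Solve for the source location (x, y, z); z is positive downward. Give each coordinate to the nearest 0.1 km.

x ≈ 110.7 km, y ≈ -100.9 km, depth ≈ 32.7 km

Each station gives a sphere (x−x_i)² + (y−y_i)² + z² = d_i² (stations at z=0).
Subtracting the TON sphere from HOPS and BDM: z² cancels, leaving linear equations in x and y:
240.8 x − 298.2 y = 56743.65
347.8 x + 16.2 y = 36866.70
Solving: x ≈ 110.699, y ≈ -100.896 km (keep extra digits for the depth step; rounded: 110.7, -100.9).
Then from the TON sphere: z² = 274.98² − (x + 114.0)² − (y − 54.2)² with x = 110.699, y = -100.896, so z ≈ 32.705 ≈ 32.7 km.
Check against ISA (with the unrounded solution): distance 83.80 ≈ 83.80 km. ✓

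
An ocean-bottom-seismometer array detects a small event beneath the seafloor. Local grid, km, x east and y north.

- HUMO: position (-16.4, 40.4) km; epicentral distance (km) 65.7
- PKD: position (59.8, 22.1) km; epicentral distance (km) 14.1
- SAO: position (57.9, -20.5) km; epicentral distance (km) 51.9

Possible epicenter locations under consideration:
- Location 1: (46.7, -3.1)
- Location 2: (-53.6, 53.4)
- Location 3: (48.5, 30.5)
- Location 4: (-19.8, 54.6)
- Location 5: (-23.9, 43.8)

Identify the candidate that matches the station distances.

For each candidate, compare |candidate − station| to the reported distance:
Location 1: residuals HUMO 10.9, PKD 14.3, SAO 31.2 → max 31.2 km
Location 2: residuals HUMO 26.3, PKD 103.5, SAO 81.9 → max 103.5 km
Location 3: residuals HUMO 0.0, PKD 0.0, SAO 0.0 → max 0.0 km
Location 4: residuals HUMO 51.1, PKD 71.9, SAO 56.2 → max 71.9 km
Location 5: residuals HUMO 57.5, PKD 72.4, SAO 52.1 → max 72.4 km
Only Location 3 has all residuals ≈ 0.

Location 3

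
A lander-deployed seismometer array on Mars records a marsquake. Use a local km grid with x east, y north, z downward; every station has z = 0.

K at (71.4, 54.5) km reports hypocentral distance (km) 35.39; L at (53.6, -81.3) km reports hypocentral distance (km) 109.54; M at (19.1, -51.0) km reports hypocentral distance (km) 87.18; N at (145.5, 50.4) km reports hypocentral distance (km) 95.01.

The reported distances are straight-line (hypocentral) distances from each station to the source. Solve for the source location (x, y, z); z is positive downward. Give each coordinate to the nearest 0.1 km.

Each station gives a sphere (x−x_i)² + (y−y_i)² + z² = d_i² (stations at z=0).
Subtracting the K sphere from L and M: z² cancels, leaving linear equations in x and y:
-35.6 x − 271.6 y = -9332.12
-104.6 x − 211.0 y = -11450.30
Solving: x ≈ 54.591, y ≈ 27.204 km (keep extra digits for the depth step; rounded: 54.6, 27.2).
Then from the K sphere: z² = 35.39² − (x − 71.4)² − (y − 54.5)² with x = 54.591, y = 27.204, so z ≈ 14.995 ≈ 15.0 km.
Check against N (with the unrounded solution): distance 95.01 ≈ 95.01 km. ✓

x ≈ 54.6 km, y ≈ 27.2 km, depth ≈ 15.0 km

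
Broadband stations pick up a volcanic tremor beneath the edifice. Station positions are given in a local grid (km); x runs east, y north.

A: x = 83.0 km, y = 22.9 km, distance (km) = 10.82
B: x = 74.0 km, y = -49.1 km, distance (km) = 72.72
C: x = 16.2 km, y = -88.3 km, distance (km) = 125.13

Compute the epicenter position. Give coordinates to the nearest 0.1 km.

Circle about each station: (x − 83.0)² + (y − 22.9)² = 10.82²; (x − 74.0)² + (y + 49.1)² = 72.72²; (x − 16.2)² + (y + 88.3)² = 125.13².
Subtracting pairs of circle equations eliminates x²+y² and gives linear equations (the radical axes):
-18.0 x − 144.0 y = -4697.73
-133.6 x − 222.4 y = -14894.52
Solving the 2×2 system: x ≈ 72.2, y ≈ 23.6 km.

72.2 km east, 23.6 km north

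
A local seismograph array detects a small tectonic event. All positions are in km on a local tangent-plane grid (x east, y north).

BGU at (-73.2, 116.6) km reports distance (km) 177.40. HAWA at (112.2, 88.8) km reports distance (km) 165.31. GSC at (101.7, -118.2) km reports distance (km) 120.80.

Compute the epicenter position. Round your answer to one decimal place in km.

x ≈ 9.2 km, y ≈ -40.5 km

Circle about each station: (x + 73.2)² + (y − 116.6)² = 177.40²; (x − 112.2)² + (y − 88.8)² = 165.31²; (x − 101.7)² + (y + 118.2)² = 120.80².
Subtracting the BGU equation from the HAWA and GSC equations removes the quadratic terms:
370.8 x − 55.6 y = 5663.84
349.8 x − 469.6 y = 22238.45
Solving the 2×2 system: x ≈ 9.2, y ≈ -40.5 km.
Check against BGU (with the unrounded x, y): √((x + 73.2)²+(y − 116.6)²) = 177.40 ≈ 177.40 km. ✓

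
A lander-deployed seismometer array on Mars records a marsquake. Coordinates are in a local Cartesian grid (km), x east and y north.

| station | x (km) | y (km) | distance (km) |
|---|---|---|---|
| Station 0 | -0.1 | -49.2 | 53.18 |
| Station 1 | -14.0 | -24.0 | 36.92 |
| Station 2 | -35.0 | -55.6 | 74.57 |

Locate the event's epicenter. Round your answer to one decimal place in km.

Circle about each station: (x + 0.1)² + (y + 49.2)² = 53.18²; (x + 14.0)² + (y + 24.0)² = 36.92²; (x + 35.0)² + (y + 55.6)² = 74.57².
Subtracting the Station 0 equation from the Station 1 and Station 2 equations removes the quadratic terms:
-27.8 x + 50.4 y = -183.62
-69.8 x − 12.8 y = -836.86
Solving the 2×2 system: x ≈ 11.5, y ≈ 2.7 km.

11.5 km east, 2.7 km north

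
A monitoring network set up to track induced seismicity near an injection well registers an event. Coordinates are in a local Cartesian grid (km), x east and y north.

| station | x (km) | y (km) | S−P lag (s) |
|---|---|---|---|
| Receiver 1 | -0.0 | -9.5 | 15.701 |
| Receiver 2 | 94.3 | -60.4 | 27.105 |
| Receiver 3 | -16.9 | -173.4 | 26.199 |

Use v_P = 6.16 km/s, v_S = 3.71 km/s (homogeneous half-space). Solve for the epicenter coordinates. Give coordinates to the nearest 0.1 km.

Distance from S−P lag: d = Δt · v_P v_S / (v_P − v_S) = Δt · (6.16·3.71)/(6.16−3.71) ≈ 9.3280·Δt.
So d_Receiver 1 = 146.46, d_Receiver 2 = 252.84, d_Receiver 3 = 244.38 km.
Circle about each station: x² + (y + 9.5)² = 146.46²; (x − 94.3)² + (y + 60.4)² = 252.84²; (x + 16.9)² + (y + 173.4)² = 244.38².
Subtracting pairs of circle equations eliminates x²+y² and gives linear equations (the radical axes):
188.6 x − 101.8 y = -30027.13
-33.8 x − 327.8 y = -8008.13
Solving the 2×2 system: x ≈ -138.3, y ≈ 38.7 km.
Check against Receiver 1 (with the unrounded x, y): √(x²+(y + 9.5)²) = 146.48 ≈ 146.46 km. ✓

(-138.3, 38.7)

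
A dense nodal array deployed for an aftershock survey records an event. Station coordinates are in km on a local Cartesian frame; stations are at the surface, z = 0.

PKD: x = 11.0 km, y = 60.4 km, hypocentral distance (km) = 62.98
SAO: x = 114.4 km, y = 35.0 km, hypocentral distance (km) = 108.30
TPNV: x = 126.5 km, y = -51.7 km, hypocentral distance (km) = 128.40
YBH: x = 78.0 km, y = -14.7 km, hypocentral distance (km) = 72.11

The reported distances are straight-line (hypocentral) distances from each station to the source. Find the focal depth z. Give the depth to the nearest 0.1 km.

28.4 km

Each station gives a sphere (x−x_i)² + (y−y_i)² + z² = d_i² (stations at z=0).
Subtracting the PKD sphere from SAO and TPNV: z² cancels, leaving linear equations in x and y:
206.8 x − 50.8 y = 2780.79
231.0 x − 224.2 y = 2385.90
Solving: x ≈ 14.503, y ≈ 4.301 km (keep extra digits for the depth step; rounded: 14.5, 4.3).
Then from the PKD sphere: z² = 62.98² − (x − 11.0)² − (y − 60.4)² with x = 14.503, y = 4.301, so z ≈ 28.410 ≈ 28.4 km.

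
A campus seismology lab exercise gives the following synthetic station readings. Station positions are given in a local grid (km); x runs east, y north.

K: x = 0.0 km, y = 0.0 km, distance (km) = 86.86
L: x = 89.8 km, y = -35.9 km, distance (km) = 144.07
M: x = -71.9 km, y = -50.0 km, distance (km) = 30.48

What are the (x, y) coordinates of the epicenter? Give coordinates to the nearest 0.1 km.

-49.9 km east, -71.1 km north

Circle about each station: x² + y² = 86.86²; (x − 89.8)² + (y + 35.9)² = 144.07²; (x + 71.9)² + (y + 50.0)² = 30.48².
Subtracting pairs of circle equations eliminates x²+y² and gives linear equations (the radical axes):
179.6 x − 71.8 y = -3858.66
-143.8 x − 100.0 y = 14285.24
Solving the 2×2 system: x ≈ -49.9, y ≈ -71.1 km.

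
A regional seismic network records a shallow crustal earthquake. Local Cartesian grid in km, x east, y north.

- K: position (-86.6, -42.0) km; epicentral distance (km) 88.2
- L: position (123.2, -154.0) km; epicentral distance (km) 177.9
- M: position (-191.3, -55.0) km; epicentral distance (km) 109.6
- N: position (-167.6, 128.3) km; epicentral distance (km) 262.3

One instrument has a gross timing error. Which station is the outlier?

Solve using three stations at a time. Using K, M, N (subtract circle equations pairwise → linear system) gives (x, y) ≈ (-108.9, -127.4).
Distances from that point to each station vs reported:
  K: calculated 88.2 vs reported 88.2 → residual 0.0 km
  L: calculated 233.7 vs reported 177.9 → residual 55.8 km
  M: calculated 109.6 vs reported 109.6 → residual 0.0 km
  N: calculated 262.3 vs reported 262.3 → residual 0.0 km
K, M, N are mutually consistent (residuals ≈ 0); L is off by 55.8 km.

L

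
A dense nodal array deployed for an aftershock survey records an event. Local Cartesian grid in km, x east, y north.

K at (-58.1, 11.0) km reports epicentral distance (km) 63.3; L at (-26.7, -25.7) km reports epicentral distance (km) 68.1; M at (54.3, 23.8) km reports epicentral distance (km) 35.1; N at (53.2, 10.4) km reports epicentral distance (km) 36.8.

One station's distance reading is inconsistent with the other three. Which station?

Solve using three stations at a time. Using L, M, N (subtract circle equations pairwise → linear system) gives (x, y) ≈ (19.3, 24.5).
Distances from that point to each station vs reported:
  K: calculated 78.5 vs reported 63.3 → residual 15.2 km
  L: calculated 68.1 vs reported 68.1 → residual 0.0 km
  M: calculated 35.0 vs reported 35.1 → residual 0.1 km
  N: calculated 36.7 vs reported 36.8 → residual 0.1 km
L, M, N are mutually consistent (residuals ≈ 0); K is off by 15.2 km.

K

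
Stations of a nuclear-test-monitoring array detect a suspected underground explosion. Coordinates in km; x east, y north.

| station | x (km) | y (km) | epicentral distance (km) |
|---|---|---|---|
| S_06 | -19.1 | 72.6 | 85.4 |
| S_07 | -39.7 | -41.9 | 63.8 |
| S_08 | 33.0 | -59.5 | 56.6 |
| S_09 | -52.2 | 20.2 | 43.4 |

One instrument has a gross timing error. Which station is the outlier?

Solve using three stations at a time. Using S_06, S_07, S_08 (subtract circle equations pairwise → linear system) gives (x, y) ≈ (13.3, -6.4).
Distances from that point to each station vs reported:
  S_06: calculated 85.4 vs reported 85.4 → residual 0.0 km
  S_07: calculated 63.8 vs reported 63.8 → residual 0.0 km
  S_08: calculated 56.6 vs reported 56.6 → residual 0.0 km
  S_09: calculated 70.7 vs reported 43.4 → residual 27.3 km
S_06, S_07, S_08 are mutually consistent (residuals ≈ 0); S_09 is off by 27.3 km.

S_09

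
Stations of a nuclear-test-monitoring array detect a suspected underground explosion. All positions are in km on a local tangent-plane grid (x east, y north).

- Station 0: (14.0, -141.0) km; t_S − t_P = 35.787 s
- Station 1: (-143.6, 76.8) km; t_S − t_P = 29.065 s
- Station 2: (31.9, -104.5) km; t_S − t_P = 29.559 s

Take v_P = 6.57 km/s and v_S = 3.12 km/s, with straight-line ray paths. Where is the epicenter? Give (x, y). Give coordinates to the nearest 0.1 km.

Distance from S−P lag: d = Δt · v_P v_S / (v_P − v_S) = Δt · (6.57·3.12)/(6.57−3.12) ≈ 5.9416·Δt.
So d_Station 0 = 212.63, d_Station 1 = 172.69, d_Station 2 = 175.63 km.
Circle about each station: (x − 14.0)² + (y + 141.0)² = 212.63²; (x + 143.6)² + (y − 76.8)² = 172.69²; (x − 31.9)² + (y + 104.5)² = 175.63².
Subtracting the Station 0 equation from the Station 1 and Station 2 equations removes the quadratic terms:
-315.2 x + 435.6 y = 21831.88
35.8 x + 73.0 y = 6226.48
Solving the 2×2 system: x ≈ 29.0, y ≈ 71.1 km.
Check against Station 0 (with the unrounded x, y): √((x − 14.0)²+(y + 141.0)²) = 212.61 ≈ 212.63 km. ✓

(29.0, 71.1)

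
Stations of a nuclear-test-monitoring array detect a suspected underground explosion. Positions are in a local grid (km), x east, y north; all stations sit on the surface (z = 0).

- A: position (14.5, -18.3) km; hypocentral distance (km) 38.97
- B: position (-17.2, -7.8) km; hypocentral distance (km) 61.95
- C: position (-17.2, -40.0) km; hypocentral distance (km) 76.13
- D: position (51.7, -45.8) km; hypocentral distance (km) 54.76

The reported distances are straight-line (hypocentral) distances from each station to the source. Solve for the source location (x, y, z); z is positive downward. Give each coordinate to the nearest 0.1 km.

Each station gives a sphere (x−x_i)² + (y−y_i)² + z² = d_i² (stations at z=0).
Subtracting the A sphere from B and C: z² cancels, leaving linear equations in x and y:
-63.4 x + 21.0 y = -2507.60
-63.4 x − 43.4 y = -2926.42
Solving: x ≈ 41.706, y ≈ 6.503 km (keep extra digits for the depth step; rounded: 41.7, 6.5).
Then from the A sphere: z² = 38.97² − (x − 14.5)² − (y + 18.3)² with x = 41.706, y = 6.503, so z ≈ 12.779 ≈ 12.8 km.

(41.7, 6.5, 12.8)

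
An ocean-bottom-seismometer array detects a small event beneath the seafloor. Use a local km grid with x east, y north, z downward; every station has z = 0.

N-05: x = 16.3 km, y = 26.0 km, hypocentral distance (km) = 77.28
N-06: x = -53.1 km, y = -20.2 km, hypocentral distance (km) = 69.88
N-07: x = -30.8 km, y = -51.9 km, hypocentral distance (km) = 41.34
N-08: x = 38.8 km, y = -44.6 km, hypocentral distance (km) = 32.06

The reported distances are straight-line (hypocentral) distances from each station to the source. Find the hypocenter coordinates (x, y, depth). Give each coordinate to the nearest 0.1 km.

Each station gives a sphere (x−x_i)² + (y−y_i)² + z² = d_i² (stations at z=0).
Subtracting the N-05 sphere from N-06 and N-07: z² cancels, leaving linear equations in x and y:
-138.8 x − 92.4 y = 3374.94
-94.2 x − 155.8 y = 6963.76
Solving: x ≈ 9.104, y ≈ -50.201 km (keep extra digits for the depth step; rounded: 9.1, -50.2).
Then from the N-05 sphere: z² = 77.28² − (x − 16.3)² − (y − 26.0)² with x = 9.104, y = -50.201, so z ≈ 10.669 ≈ 10.7 km.
Check against N-08 (with the unrounded solution): distance 32.05 ≈ 32.06 km. ✓

(9.1, -50.2, 10.7)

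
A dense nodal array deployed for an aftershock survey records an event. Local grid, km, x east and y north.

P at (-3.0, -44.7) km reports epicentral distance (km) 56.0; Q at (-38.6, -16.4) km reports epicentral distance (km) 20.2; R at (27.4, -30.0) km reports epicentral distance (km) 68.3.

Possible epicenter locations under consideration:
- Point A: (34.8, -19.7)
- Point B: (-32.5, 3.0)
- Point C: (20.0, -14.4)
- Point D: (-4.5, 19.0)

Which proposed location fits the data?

For each candidate, compare |candidate − station| to the reported distance:
Point A: residuals P 10.7, Q 53.3, R 55.6 → max 55.6 km
Point B: residuals P 0.1, Q 0.1, R 0.1 → max 0.1 km
Point C: residuals P 18.0, Q 38.4, R 51.0 → max 51.0 km
Point D: residuals P 7.7, Q 29.0, R 9.8 → max 29.0 km
Only Point B has all residuals ≈ 0.

Point B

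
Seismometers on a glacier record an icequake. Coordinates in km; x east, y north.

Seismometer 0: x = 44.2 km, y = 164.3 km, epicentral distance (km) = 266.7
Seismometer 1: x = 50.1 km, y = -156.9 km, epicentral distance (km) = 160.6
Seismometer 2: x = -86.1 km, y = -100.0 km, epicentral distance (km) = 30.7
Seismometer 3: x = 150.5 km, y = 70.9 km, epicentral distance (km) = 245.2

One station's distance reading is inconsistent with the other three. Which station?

Seismometer 3

Solve using three stations at a time. Using Seismometer 0, Seismometer 1, Seismometer 2 (subtract circle equations pairwise → linear system) gives (x, y) ≈ (-84.5, -69.3).
Distances from that point to each station vs reported:
  Seismometer 0: calculated 266.7 vs reported 266.7 → residual 0.0 km
  Seismometer 1: calculated 160.6 vs reported 160.6 → residual 0.0 km
  Seismometer 2: calculated 30.7 vs reported 30.7 → residual 0.0 km
  Seismometer 3: calculated 273.6 vs reported 245.2 → residual 28.4 km
Seismometer 0, Seismometer 1, Seismometer 2 are mutually consistent (residuals ≈ 0); Seismometer 3 is off by 28.4 km.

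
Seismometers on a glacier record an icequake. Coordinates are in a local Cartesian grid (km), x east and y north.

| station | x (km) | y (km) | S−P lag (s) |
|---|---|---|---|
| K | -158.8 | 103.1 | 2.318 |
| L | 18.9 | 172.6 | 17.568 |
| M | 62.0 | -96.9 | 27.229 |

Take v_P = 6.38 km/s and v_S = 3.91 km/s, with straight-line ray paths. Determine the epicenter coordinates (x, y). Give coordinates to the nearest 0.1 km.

x ≈ -138.7 km, y ≈ 91.1 km

Distance from S−P lag: d = Δt · v_P v_S / (v_P − v_S) = Δt · (6.38·3.91)/(6.38−3.91) ≈ 10.0995·Δt.
So d_K = 23.41, d_L = 177.43, d_M = 275.00 km.
Circle about each station: (x + 158.8)² + (y − 103.1)² = 23.41²; (x − 18.9)² + (y − 172.6)² = 177.43²; (x − 62.0)² + (y + 96.9)² = 275.00².
Subtracting pairs of circle equations eliminates x²+y² and gives linear equations (the radical axes):
355.4 x + 139.0 y = -36632.46
441.6 x − 400.0 y = -97690.41
Solving the 2×2 system: x ≈ -138.7, y ≈ 91.1 km.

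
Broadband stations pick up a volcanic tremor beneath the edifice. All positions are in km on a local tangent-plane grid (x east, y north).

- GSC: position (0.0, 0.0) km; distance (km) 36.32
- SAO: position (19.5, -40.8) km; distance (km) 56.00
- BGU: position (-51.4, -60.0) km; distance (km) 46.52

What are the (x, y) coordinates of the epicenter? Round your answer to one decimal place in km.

Circle about each station: x² + y² = 36.32²; (x − 19.5)² + (y + 40.8)² = 56.00²; (x + 51.4)² + (y + 60.0)² = 46.52².
Subtracting pairs of circle equations eliminates x²+y² and gives linear equations (the radical axes):
39.0 x − 81.6 y = 228.03
-102.8 x − 120.0 y = 5396.99
Solving the 2×2 system: x ≈ -31.6, y ≈ -17.9 km.

-31.6 km east, -17.9 km north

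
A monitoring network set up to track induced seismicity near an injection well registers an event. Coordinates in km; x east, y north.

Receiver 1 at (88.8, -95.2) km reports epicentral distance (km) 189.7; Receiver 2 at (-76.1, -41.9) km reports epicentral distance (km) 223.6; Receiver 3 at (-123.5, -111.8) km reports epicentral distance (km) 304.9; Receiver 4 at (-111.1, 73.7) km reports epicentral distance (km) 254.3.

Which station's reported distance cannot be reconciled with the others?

Receiver 4

Solve using three stations at a time. Using Receiver 1, Receiver 2, Receiver 3 (subtract circle equations pairwise → linear system) gives (x, y) ≈ (101.4, 94.1).
Distances from that point to each station vs reported:
  Receiver 1: calculated 189.7 vs reported 189.7 → residual 0.0 km
  Receiver 2: calculated 223.6 vs reported 223.6 → residual 0.0 km
  Receiver 3: calculated 304.9 vs reported 304.9 → residual 0.0 km
  Receiver 4: calculated 213.5 vs reported 254.3 → residual 40.8 km
Receiver 1, Receiver 2, Receiver 3 are mutually consistent (residuals ≈ 0); Receiver 4 is off by 40.8 km.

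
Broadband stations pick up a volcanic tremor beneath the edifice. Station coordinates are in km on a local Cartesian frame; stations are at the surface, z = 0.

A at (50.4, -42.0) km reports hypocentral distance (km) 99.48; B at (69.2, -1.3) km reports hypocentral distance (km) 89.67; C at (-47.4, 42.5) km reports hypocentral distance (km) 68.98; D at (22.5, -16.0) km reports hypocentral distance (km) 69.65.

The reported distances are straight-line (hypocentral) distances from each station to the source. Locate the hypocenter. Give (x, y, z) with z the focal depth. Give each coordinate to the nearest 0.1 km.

Each station gives a sphere (x−x_i)² + (y−y_i)² + z² = d_i² (stations at z=0).
Subtracting the A sphere from B and C: z² cancels, leaving linear equations in x and y:
37.6 x + 81.4 y = 2341.73
-195.6 x + 169.0 y = 4886.88
Solving: x ≈ -0.092, y ≈ 28.810 km (keep extra digits for the depth step; rounded: -0.1, 28.8).
Then from the A sphere: z² = 99.48² − (x − 50.4)² − (y + 42.0)² with x = -0.092, y = 28.810, so z ≈ 48.299 ≈ 48.3 km.
Check against D (with the unrounded solution): distance 69.65 ≈ 69.65 km. ✓

x ≈ -0.1 km, y ≈ 28.8 km, depth ≈ 48.3 km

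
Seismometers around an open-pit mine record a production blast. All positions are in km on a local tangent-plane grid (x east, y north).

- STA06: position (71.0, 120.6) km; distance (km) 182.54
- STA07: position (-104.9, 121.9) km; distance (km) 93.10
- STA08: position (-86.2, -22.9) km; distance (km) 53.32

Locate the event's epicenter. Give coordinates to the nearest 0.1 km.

x ≈ -87.7 km, y ≈ 30.4 km

Circle about each station: (x − 71.0)² + (y − 120.6)² = 182.54²; (x + 104.9)² + (y − 121.9)² = 93.10²; (x + 86.2)² + (y + 22.9)² = 53.32².
Subtracting the STA06 equation from the STA07 and STA08 equations removes the quadratic terms:
-351.8 x + 2.6 y = 30931.50
-314.4 x − 287.0 y = 18847.32
Solving the 2×2 system: x ≈ -87.7, y ≈ 30.4 km.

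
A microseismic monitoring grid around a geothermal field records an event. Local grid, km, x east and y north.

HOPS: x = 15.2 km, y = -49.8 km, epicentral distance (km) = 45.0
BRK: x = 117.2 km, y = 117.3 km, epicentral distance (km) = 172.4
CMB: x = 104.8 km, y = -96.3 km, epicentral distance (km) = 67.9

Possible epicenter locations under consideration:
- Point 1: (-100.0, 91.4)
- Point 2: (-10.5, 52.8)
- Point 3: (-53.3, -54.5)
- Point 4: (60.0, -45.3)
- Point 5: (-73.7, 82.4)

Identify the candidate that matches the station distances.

For each candidate, compare |candidate − station| to the reported distance:
Point 1: residuals HOPS 137.2, BRK 46.3, CMB 209.9 → max 209.9 km
Point 2: residuals HOPS 60.8, BRK 29.3, CMB 120.6 → max 120.6 km
Point 3: residuals HOPS 23.7, BRK 69.6, CMB 95.6 → max 95.6 km
Point 4: residuals HOPS 0.0, BRK 0.0, CMB 0.0 → max 0.0 km
Point 5: residuals HOPS 114.3, BRK 21.7, CMB 184.7 → max 184.7 km
Only Point 4 has all residuals ≈ 0.

Point 4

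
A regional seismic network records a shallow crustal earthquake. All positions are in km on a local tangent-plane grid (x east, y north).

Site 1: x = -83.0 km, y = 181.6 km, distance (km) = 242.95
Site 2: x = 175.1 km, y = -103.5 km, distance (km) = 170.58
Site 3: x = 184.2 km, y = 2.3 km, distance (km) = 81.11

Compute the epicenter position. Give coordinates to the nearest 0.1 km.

x ≈ 127.5 km, y ≈ 60.3 km

Circle about each station: (x + 83.0)² + (y − 181.6)² = 242.95²; (x − 175.1)² + (y + 103.5)² = 170.58²; (x − 184.2)² + (y − 2.3)² = 81.11².
Subtracting pairs of circle equations eliminates x²+y² and gives linear equations (the radical axes):
516.2 x − 570.2 y = 31431.87
534.4 x − 358.6 y = 46513.24
Solving the 2×2 system: x ≈ 127.5, y ≈ 60.3 km.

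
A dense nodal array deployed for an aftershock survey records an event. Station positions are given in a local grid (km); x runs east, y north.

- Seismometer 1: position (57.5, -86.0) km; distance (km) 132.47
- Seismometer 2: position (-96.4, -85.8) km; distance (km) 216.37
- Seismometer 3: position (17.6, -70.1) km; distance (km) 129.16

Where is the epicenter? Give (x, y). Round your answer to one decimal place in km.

Circle about each station: (x − 57.5)² + (y + 86.0)² = 132.47²; (x + 96.4)² + (y + 85.8)² = 216.37²; (x − 17.6)² + (y + 70.1)² = 129.16².
Subtracting the Seismometer 1 equation from the Seismometer 2 and Seismometer 3 equations removes the quadratic terms:
-307.8 x + 0.4 y = -23315.33
-79.8 x + 31.8 y = -4612.48
Solving the 2×2 system: x ≈ 75.8, y ≈ 45.2 km.
Check against Seismometer 1 (with the unrounded x, y): √((x − 57.5)²+(y + 86.0)²) = 132.46 ≈ 132.47 km. ✓

(75.8, 45.2)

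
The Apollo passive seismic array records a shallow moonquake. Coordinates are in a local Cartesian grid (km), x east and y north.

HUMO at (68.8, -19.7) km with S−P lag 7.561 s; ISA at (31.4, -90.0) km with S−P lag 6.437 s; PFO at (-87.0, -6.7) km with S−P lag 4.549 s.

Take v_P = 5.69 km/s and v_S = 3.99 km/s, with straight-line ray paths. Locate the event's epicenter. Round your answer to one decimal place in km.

Distance from S−P lag: d = Δt · v_P v_S / (v_P − v_S) = Δt · (5.69·3.99)/(5.69−3.99) ≈ 13.3548·Δt.
So d_HUMO = 100.98, d_ISA = 85.96, d_PFO = 60.75 km.
Circle about each station: (x − 68.8)² + (y + 19.7)² = 100.98²; (x − 31.4)² + (y + 90.0)² = 85.96²; (x + 87.0)² + (y + 6.7)² = 60.75².
Subtracting the HUMO equation from the ISA and PFO equations removes the quadratic terms:
-74.8 x − 140.6 y = 6772.27
-311.6 x + 26.0 y = 8998.76
Solving the 2×2 system: x ≈ -31.5, y ≈ -31.4 km.

-31.5 km east, -31.4 km north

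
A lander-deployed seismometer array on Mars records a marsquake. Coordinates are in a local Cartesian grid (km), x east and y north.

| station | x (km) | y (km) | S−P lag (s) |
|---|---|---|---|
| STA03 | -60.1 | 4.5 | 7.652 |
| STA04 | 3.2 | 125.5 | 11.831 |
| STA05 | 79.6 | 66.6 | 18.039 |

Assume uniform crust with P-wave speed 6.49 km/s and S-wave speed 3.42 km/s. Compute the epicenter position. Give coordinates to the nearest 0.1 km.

Distance from S−P lag: d = Δt · v_P v_S / (v_P − v_S) = Δt · (6.49·3.42)/(6.49−3.42) ≈ 7.2299·Δt.
So d_STA03 = 55.32, d_STA04 = 85.54, d_STA05 = 130.42 km.
Circle about each station: (x + 60.1)² + (y − 4.5)² = 55.32²; (x − 3.2)² + (y − 125.5)² = 85.54²; (x − 79.6)² + (y − 66.6)² = 130.42².
Subtracting the STA03 equation from the STA04 and STA05 equations removes the quadratic terms:
126.6 x + 242.0 y = 7871.44
279.4 x + 124.2 y = -6809.61
Solving the 2×2 system: x ≈ -50.6, y ≈ 59.0 km.
Check against STA03 (with the unrounded x, y): √((x + 60.1)²+(y − 4.5)²) = 55.32 ≈ 55.32 km. ✓

-50.6 km east, 59.0 km north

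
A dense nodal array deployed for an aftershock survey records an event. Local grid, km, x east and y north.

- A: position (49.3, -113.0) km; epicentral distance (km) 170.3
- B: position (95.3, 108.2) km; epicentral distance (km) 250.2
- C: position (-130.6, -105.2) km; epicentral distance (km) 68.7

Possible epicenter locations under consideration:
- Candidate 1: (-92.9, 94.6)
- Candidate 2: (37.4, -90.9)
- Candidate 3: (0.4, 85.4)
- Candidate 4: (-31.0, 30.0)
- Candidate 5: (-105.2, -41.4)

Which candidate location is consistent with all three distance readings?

Candidate 5

For each candidate, compare |candidate − station| to the reported distance:
Candidate 1: residuals A 81.3, B 61.5, C 134.6 → max 134.6 km
Candidate 2: residuals A 145.2, B 42.9, C 99.9 → max 145.2 km
Candidate 3: residuals A 34.0, B 152.6, C 162.6 → max 162.6 km
Candidate 4: residuals A 6.3, B 101.7, C 99.2 → max 101.7 km
Candidate 5: residuals A 0.0, B 0.0, C 0.0 → max 0.0 km
Only Candidate 5 has all residuals ≈ 0.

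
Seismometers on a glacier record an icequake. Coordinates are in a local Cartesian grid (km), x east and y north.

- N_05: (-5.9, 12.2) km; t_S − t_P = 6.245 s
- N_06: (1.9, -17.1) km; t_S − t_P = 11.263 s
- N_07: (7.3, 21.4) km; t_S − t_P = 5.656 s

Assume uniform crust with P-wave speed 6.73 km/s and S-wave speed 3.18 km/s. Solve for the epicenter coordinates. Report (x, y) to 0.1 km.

Distance from S−P lag: d = Δt · v_P v_S / (v_P − v_S) = Δt · (6.73·3.18)/(6.73−3.18) ≈ 6.0286·Δt.
So d_N_05 = 37.65, d_N_06 = 67.90, d_N_07 = 34.10 km.
Circle about each station: (x + 5.9)² + (y − 12.2)² = 37.65²; (x − 1.9)² + (y + 17.1)² = 67.90²; (x − 7.3)² + (y − 21.4)² = 34.10².
Subtracting the N_05 equation from the N_06 and N_07 equations removes the quadratic terms:
15.6 x − 58.6 y = -3080.52
26.4 x + 18.4 y = 582.31
Solving the 2×2 system: x ≈ -12.3, y ≈ 49.3 km.

-12.3 km east, 49.3 km north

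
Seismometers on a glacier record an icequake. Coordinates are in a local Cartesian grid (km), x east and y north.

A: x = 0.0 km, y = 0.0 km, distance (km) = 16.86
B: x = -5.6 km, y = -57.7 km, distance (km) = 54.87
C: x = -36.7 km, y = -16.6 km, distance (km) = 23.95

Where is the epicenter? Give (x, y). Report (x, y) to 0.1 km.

-16.4 km east, -3.9 km north

Circle about each station: x² + y² = 16.86²; (x + 5.6)² + (y + 57.7)² = 54.87²; (x + 36.7)² + (y + 16.6)² = 23.95².
Subtracting pairs of circle equations eliminates x²+y² and gives linear equations (the radical axes):
-11.2 x − 115.4 y = 634.19
-73.4 x − 33.2 y = 1333.11
Solving the 2×2 system: x ≈ -16.4, y ≈ -3.9 km.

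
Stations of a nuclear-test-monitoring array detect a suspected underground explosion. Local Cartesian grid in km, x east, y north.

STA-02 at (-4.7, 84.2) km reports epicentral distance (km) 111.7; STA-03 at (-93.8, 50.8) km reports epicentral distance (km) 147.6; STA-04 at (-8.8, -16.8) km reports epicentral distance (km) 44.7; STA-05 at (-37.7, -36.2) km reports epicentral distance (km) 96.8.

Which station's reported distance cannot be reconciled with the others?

Solve using three stations at a time. Using STA-02, STA-03, STA-04 (subtract circle equations pairwise → linear system) gives (x, y) ≈ (35.8, -19.9).
Distances from that point to each station vs reported:
  STA-02: calculated 111.7 vs reported 111.7 → residual 0.0 km
  STA-03: calculated 147.6 vs reported 147.6 → residual 0.0 km
  STA-04: calculated 44.7 vs reported 44.7 → residual 0.0 km
  STA-05: calculated 75.2 vs reported 96.8 → residual 21.6 km
STA-02, STA-03, STA-04 are mutually consistent (residuals ≈ 0); STA-05 is off by 21.6 km.

STA-05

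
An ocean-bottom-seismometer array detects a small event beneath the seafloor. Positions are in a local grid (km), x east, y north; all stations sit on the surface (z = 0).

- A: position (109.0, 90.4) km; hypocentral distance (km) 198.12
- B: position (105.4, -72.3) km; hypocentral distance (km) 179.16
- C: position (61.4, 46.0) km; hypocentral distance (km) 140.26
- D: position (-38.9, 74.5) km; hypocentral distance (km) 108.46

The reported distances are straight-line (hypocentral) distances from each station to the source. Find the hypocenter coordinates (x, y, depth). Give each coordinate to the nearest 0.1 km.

x ≈ -48.0 km, y ≈ -9.5 km, depth ≈ 68.0 km

Each station gives a sphere (x−x_i)² + (y−y_i)² + z² = d_i² (stations at z=0).
Subtracting the A sphere from B and C: z² cancels, leaving linear equations in x and y:
-7.2 x − 325.4 y = 3436.52
-95.2 x − 88.8 y = 5411.47
Solving: x ≈ -47.983, y ≈ -9.499 km (keep extra digits for the depth step; rounded: -48.0, -9.5).
Then from the A sphere: z² = 198.12² − (x − 109.0)² − (y − 90.4)² with x = -47.983, y = -9.499, so z ≈ 68.030 ≈ 68.0 km.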